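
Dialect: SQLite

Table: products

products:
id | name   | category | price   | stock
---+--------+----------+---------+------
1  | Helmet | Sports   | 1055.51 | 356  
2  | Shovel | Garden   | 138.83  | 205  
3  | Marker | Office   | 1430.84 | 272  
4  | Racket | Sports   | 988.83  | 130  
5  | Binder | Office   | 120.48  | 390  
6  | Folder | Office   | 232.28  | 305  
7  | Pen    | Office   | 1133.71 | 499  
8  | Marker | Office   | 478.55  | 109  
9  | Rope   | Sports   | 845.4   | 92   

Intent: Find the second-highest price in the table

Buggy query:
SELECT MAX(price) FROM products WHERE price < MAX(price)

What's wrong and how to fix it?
Bug: The inner MAX is an aggregate inside WHERE, which is not allowed

Fix: Put the inner MAX in a scalar subquery

Corrected query:
SELECT MAX(price) FROM products WHERE price < (SELECT MAX(price) FROM products)

Result:
MAX(price)
----------
1133.71   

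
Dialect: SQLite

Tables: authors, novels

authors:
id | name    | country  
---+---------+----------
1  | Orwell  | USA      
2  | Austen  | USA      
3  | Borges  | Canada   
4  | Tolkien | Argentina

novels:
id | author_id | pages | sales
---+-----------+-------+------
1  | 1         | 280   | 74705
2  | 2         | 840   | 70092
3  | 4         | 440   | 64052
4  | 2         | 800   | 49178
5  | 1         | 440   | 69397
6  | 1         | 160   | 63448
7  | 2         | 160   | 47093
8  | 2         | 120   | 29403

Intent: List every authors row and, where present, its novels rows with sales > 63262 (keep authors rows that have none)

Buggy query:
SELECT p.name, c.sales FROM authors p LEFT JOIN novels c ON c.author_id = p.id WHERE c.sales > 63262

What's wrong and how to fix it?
Bug: A WHERE condition on the right-hand table after LEFT JOIN drops unmatched parents

Fix: Put 'c.sales > 63262' in the JOIN's ON clause instead of WHERE

Corrected query:
SELECT p.name, c.sales FROM authors p LEFT JOIN novels c ON c.author_id = p.id AND c.sales > 63262

Result:
name    | sales
--------+------
Orwell  | 63448
Orwell  | 69397
Orwell  | 74705
Austen  | 70092
Borges  | NULL 
Tolkien | 64052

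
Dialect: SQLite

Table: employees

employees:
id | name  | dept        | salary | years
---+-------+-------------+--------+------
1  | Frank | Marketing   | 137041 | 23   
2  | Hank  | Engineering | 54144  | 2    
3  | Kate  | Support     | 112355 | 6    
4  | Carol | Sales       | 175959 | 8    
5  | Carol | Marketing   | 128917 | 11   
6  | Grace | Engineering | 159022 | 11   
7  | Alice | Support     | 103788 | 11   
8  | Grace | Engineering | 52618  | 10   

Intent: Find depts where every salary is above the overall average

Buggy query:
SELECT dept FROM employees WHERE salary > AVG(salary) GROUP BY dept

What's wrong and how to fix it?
Bug: WHERE evaluates per row before aggregation, so AVG() is unavailable

Fix: Compute the overall average in a scalar subquery and compare each group's MIN against it in HAVING

Corrected query:
SELECT dept FROM employees GROUP BY dept HAVING MIN(salary) > (SELECT AVG(salary) FROM employees)

Result:
dept     
---------
Marketing
Sales    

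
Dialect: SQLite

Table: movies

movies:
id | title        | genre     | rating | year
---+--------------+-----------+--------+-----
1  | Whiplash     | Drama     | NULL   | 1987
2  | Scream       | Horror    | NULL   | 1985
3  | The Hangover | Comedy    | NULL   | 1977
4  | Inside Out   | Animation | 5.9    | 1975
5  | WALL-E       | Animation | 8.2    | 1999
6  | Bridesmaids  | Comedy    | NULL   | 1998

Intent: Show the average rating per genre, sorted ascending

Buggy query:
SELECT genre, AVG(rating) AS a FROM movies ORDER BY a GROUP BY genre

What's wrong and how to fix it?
Bug: GROUP BY must precede ORDER BY

Fix: Reorder: SELECT … FROM … GROUP BY … ORDER BY …

Corrected query:
SELECT genre, AVG(rating) AS a FROM movies GROUP BY genre ORDER BY a

Result:
genre     | a   
----------+-----
Comedy    | NULL
Drama     | NULL
Horror    | NULL
Animation | 7.05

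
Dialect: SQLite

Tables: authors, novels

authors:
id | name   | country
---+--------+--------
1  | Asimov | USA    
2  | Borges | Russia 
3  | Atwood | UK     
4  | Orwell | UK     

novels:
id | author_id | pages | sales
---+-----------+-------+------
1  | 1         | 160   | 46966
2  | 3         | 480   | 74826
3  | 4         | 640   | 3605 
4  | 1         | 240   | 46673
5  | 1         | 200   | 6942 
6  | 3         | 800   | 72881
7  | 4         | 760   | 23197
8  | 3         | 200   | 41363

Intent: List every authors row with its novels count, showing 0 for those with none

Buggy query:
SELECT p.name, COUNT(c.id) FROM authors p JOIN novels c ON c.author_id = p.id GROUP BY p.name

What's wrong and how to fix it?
Bug: INNER JOIN drops authors rows that have no matching novels rows

Fix: Switch to LEFT JOIN to retain unmatched parent rows

Corrected query:
SELECT p.name, COUNT(c.id) FROM authors p LEFT JOIN novels c ON c.author_id = p.id GROUP BY p.name

Result:
name   | COUNT(c.id)
-------+------------
Asimov | 3          
Atwood | 3          
Borges | 0          
Orwell | 2          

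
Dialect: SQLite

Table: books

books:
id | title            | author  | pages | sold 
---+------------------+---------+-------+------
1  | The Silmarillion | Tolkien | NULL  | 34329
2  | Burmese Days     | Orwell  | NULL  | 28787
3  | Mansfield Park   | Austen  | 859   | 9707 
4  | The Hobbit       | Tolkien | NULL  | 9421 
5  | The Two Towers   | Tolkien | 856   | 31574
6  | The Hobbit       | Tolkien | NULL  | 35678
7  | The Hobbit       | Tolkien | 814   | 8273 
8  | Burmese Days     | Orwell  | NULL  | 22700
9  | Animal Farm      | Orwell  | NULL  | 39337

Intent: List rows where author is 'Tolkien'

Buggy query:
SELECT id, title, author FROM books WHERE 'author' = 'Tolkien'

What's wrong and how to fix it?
Bug: 'author' in single quotes is a string literal, not the column; the comparison is literal-vs-literal and never true

Fix: Remove the quotes around the column name (or use double quotes for an identifier)

Corrected query:
SELECT id, title, author FROM books WHERE author = 'Tolkien'

Result:
id | title            | author 
---+------------------+--------
1  | The Silmarillion | Tolkien
4  | The Hobbit       | Tolkien
5  | The Two Towers   | Tolkien
6  | The Hobbit       | Tolkien
7  | The Hobbit       | Tolkien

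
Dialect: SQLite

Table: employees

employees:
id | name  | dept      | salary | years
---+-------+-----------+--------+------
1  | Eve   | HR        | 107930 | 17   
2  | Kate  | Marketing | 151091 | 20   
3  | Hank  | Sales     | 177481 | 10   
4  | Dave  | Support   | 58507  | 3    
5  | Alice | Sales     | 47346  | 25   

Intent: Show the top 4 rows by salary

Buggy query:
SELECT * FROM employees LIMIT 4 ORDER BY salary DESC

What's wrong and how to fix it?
Bug: ORDER BY cannot follow LIMIT; LIMIT is the final clause

Fix: Sort with ORDER BY, then apply LIMIT

Corrected query:
SELECT * FROM employees ORDER BY salary DESC LIMIT 4

Result:
id | name | dept      | salary | years
---+------+-----------+--------+------
3  | Hank | Sales     | 177481 | 10   
2  | Kate | Marketing | 151091 | 20   
1  | Eve  | HR        | 107930 | 17   
4  | Dave | Support   | 58507  | 3    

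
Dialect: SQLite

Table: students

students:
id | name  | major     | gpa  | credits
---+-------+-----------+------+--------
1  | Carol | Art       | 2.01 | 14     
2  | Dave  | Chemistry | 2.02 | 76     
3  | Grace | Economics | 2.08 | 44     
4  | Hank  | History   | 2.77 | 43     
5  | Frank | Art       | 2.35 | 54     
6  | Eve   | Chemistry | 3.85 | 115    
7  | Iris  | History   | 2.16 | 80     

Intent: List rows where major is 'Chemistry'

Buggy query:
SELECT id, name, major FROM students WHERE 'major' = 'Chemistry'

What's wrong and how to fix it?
Bug: Single quotes denote string literals in SQL; the column name is being compared as a constant string

Fix: Remove the quotes around the column name (or use double quotes for an identifier)

Corrected query:
SELECT id, name, major FROM students WHERE major = 'Chemistry'

Result:
id | name | major    
---+------+----------
2  | Dave | Chemistry
6  | Eve  | Chemistry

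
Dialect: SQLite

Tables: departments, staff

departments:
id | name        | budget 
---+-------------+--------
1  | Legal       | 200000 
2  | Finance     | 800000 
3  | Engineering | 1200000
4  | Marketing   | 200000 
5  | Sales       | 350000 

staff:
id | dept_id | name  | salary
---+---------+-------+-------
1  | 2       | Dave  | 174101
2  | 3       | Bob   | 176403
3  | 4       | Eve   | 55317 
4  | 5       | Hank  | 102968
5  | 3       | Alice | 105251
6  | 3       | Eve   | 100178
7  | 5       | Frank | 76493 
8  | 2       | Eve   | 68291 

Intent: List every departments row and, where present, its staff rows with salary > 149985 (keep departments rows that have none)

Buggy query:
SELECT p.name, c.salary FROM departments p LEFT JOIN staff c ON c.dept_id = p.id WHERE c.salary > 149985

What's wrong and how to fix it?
Bug: A WHERE condition on the right-hand table after LEFT JOIN drops unmatched parents

Fix: Move the right-table condition into the ON clause so unmatched parents are kept

Corrected query:
SELECT p.name, c.salary FROM departments p LEFT JOIN staff c ON c.dept_id = p.id AND c.salary > 149985

Result:
name        | salary
------------+-------
Legal       | NULL  
Finance     | 174101
Engineering | 176403
Marketing   | NULL  
Sales       | NULL  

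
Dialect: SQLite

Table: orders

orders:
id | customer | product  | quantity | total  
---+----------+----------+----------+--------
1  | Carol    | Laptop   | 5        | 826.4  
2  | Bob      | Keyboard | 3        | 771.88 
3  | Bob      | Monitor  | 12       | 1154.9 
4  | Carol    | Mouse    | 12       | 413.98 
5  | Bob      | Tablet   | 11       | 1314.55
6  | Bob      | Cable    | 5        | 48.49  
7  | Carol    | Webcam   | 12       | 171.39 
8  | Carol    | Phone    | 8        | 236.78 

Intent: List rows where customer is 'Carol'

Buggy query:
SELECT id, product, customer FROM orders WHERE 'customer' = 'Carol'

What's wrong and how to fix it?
Bug: Single quotes denote string literals in SQL; the column name is being compared as a constant string

Fix: Reference the column as customer without single quotes

Corrected query:
SELECT id, product, customer FROM orders WHERE customer = 'Carol'

Result:
id | product | customer
---+---------+---------
1  | Laptop  | Carol   
4  | Mouse   | Carol   
7  | Webcam  | Carol   
8  | Phone   | Carol   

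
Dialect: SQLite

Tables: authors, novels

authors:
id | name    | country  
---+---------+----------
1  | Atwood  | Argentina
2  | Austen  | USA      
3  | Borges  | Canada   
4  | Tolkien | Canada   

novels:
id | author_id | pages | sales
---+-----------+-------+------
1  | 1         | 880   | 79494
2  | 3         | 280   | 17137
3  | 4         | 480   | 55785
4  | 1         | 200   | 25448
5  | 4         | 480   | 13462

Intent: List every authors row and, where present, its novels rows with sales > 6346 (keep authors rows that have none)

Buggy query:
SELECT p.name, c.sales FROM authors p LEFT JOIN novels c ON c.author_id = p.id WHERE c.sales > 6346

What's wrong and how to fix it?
Bug: Filtering c.sales in WHERE discards the NULL rows produced by LEFT JOIN, turning it into an inner join

Fix: Move the right-table condition into the ON clause so unmatched parents are kept

Corrected query:
SELECT p.name, c.sales FROM authors p LEFT JOIN novels c ON c.author_id = p.id AND c.sales > 6346

Result:
name    | sales
--------+------
Atwood  | 25448
Atwood  | 79494
Austen  | NULL 
Borges  | 17137
Tolkien | 13462
Tolkien | 55785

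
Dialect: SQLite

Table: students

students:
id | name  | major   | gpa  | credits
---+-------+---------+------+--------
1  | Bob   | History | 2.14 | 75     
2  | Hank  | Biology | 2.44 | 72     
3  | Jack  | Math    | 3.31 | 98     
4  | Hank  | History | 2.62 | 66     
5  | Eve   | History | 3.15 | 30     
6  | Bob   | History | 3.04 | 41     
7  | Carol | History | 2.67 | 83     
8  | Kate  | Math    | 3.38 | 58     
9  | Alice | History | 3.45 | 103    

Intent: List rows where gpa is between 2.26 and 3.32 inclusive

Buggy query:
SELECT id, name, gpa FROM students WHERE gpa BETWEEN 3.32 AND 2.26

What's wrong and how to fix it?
Bug: The bounds are reversed; BETWEEN a AND b requires a <= b to match anything

Fix: Swap the bounds so the smaller value comes first

Corrected query:
SELECT id, name, gpa FROM students WHERE gpa BETWEEN 2.26 AND 3.32

Result:
id | name  | gpa 
---+-------+-----
2  | Hank  | 2.44
3  | Jack  | 3.31
4  | Hank  | 2.62
5  | Eve   | 3.15
6  | Bob   | 3.04
7  | Carol | 2.67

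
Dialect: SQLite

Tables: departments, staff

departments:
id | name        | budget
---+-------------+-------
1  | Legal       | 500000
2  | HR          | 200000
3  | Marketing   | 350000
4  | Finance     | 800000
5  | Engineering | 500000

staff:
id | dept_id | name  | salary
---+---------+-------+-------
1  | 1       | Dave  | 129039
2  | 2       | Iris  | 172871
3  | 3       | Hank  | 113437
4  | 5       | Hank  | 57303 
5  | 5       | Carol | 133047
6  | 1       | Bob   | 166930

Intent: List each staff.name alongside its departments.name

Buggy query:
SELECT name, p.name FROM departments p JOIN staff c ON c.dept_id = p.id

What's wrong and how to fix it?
Bug: Both tables have a 'name' column; the unqualified reference is ambiguous

Fix: Qualify the column with its table alias (c.name)

Corrected query:
SELECT c.name, p.name FROM departments p JOIN staff c ON c.dept_id = p.id

Result:
name  | name       
------+------------
Dave  | Legal      
Iris  | HR         
Hank  | Marketing  
Hank  | Engineering
Carol | Engineering
Bob   | Legal      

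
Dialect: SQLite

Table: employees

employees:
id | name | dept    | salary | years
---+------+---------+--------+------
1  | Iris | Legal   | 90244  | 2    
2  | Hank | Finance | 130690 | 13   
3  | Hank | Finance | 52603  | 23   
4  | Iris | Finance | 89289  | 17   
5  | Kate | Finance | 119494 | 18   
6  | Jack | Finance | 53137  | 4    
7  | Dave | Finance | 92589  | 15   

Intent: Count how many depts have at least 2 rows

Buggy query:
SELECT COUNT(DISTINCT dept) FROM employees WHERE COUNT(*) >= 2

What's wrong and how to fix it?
Bug: WHERE filters individual rows, not groups, so a group-level COUNT is invalid there

Fix: Use a subquery that GROUPs and filters with HAVING, then count its rows

Corrected query:
SELECT COUNT(*) FROM (SELECT dept FROM employees GROUP BY dept HAVING COUNT(*) >= 2)

Result:
COUNT(*)
--------
1       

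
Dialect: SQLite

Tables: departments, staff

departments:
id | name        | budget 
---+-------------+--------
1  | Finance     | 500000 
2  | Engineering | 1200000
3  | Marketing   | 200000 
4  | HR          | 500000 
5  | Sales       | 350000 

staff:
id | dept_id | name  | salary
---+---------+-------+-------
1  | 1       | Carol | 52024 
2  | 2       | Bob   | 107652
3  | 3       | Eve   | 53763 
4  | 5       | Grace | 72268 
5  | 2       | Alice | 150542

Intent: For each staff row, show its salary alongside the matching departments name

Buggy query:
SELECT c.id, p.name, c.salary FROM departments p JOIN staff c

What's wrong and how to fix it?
Bug: Missing join condition: each staff row is matched to all departments rows instead of just its own

Fix: Add ON c.dept_id = p.id to the JOIN

Corrected query:
SELECT c.id, p.name, c.salary FROM departments p JOIN staff c ON c.dept_id = p.id

Result:
id | name        | salary
---+-------------+-------
1  | Finance     | 52024 
2  | Engineering | 107652
3  | Marketing   | 53763 
4  | Sales       | 72268 
5  | Engineering | 150542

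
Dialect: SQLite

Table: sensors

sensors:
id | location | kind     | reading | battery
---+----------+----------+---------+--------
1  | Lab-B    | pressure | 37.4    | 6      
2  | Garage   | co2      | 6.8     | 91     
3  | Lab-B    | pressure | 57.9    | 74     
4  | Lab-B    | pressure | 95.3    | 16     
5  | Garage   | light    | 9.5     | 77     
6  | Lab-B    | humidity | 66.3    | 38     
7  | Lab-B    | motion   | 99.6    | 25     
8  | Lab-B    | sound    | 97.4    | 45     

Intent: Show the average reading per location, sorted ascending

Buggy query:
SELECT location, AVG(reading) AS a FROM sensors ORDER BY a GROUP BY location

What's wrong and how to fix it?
Bug: GROUP BY must precede ORDER BY

Fix: Move ORDER BY to the end, after GROUP BY

Corrected query:
SELECT location, AVG(reading) AS a FROM sensors GROUP BY location ORDER BY a

Result:
location | a    
---------+------
Garage   | 8.15 
Lab-B    | 75.65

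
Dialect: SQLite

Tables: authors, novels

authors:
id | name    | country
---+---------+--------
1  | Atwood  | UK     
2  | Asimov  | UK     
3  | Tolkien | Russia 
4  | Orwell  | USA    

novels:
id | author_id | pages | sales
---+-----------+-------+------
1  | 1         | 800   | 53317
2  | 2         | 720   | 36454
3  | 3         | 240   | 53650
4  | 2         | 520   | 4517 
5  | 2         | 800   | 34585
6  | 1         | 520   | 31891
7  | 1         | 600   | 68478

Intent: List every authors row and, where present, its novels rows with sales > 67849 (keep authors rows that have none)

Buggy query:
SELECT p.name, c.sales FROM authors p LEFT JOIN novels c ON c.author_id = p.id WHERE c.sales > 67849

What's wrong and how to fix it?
Bug: A WHERE condition on the right-hand table after LEFT JOIN drops unmatched parents

Fix: Put 'c.sales > 67849' in the JOIN's ON clause instead of WHERE

Corrected query:
SELECT p.name, c.sales FROM authors p LEFT JOIN novels c ON c.author_id = p.id AND c.sales > 67849

Result:
name    | sales
--------+------
Atwood  | 68478
Asimov  | NULL 
Tolkien | NULL 
Orwell  | NULL 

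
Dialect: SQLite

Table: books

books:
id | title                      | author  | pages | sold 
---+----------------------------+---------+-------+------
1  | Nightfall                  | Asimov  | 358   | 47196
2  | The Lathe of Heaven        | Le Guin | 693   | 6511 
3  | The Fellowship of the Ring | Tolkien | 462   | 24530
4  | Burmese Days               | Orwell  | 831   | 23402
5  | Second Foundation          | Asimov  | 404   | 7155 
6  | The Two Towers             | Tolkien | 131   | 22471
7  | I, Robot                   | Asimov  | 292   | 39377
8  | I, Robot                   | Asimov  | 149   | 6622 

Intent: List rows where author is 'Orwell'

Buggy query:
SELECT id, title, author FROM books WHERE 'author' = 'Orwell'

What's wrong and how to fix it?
Bug: 'author' in single quotes is a string literal, not the column; the comparison is literal-vs-literal and never true

Fix: Reference the column as author without single quotes

Corrected query:
SELECT id, title, author FROM books WHERE author = 'Orwell'

Result:
id | title        | author
---+--------------+-------
4  | Burmese Days | Orwell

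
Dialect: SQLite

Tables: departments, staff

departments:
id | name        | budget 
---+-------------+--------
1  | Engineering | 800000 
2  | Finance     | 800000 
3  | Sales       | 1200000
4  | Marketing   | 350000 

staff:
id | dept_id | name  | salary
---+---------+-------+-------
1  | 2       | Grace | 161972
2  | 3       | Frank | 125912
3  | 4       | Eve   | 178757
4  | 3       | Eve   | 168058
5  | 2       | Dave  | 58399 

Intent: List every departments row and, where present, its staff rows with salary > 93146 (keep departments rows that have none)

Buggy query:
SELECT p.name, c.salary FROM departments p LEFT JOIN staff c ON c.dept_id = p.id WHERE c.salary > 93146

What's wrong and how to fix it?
Bug: A WHERE condition on the right-hand table after LEFT JOIN drops unmatched parents

Fix: Put 'c.salary > 93146' in the JOIN's ON clause instead of WHERE

Corrected query:
SELECT p.name, c.salary FROM departments p LEFT JOIN staff c ON c.dept_id = p.id AND c.salary > 93146

Result:
name        | salary
------------+-------
Engineering | NULL  
Finance     | 161972
Sales       | 125912
Sales       | 168058
Marketing   | 178757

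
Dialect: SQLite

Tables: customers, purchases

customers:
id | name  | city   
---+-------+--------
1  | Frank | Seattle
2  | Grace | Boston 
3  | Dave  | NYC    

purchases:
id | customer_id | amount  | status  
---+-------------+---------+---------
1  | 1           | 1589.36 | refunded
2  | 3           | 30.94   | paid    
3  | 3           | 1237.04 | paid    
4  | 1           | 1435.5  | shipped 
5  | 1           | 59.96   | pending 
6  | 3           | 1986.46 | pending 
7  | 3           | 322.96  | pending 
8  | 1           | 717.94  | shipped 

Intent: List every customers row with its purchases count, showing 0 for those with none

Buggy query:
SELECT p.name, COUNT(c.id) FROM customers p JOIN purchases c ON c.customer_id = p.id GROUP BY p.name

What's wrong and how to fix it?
Bug: An inner join excludes parents with zero children

Fix: Use LEFT JOIN so parents without children still appear (COUNT(c.id) gives 0)

Corrected query:
SELECT p.name, COUNT(c.id) FROM customers p LEFT JOIN purchases c ON c.customer_id = p.id GROUP BY p.name

Result:
name  | COUNT(c.id)
------+------------
Dave  | 4          
Frank | 4          
Grace | 0          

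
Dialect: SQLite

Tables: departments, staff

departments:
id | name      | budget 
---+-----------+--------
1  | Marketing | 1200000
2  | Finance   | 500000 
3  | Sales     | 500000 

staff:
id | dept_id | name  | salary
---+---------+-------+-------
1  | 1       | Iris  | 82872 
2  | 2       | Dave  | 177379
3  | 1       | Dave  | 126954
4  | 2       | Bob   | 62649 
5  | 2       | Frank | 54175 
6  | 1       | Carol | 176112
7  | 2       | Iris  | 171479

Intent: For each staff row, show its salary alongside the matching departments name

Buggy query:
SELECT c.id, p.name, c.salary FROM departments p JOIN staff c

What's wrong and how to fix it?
Bug: JOIN with no ON clause produces a cartesian product; every staff row pairs with every departments row

Fix: Add ON c.dept_id = p.id to the JOIN

Corrected query:
SELECT c.id, p.name, c.salary FROM departments p JOIN staff c ON c.dept_id = p.id

Result:
id | name      | salary
---+-----------+-------
1  | Marketing | 82872 
2  | Finance   | 177379
3  | Marketing | 126954
4  | Finance   | 62649 
5  | Finance   | 54175 
6  | Marketing | 176112
7  | Finance   | 171479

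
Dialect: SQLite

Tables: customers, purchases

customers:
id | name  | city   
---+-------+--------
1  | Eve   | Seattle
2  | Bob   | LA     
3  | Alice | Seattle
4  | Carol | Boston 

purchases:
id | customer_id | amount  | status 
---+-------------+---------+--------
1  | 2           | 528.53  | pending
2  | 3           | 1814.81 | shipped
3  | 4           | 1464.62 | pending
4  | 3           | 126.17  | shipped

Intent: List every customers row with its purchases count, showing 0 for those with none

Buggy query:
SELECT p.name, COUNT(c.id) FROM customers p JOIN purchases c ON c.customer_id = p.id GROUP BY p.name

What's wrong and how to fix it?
Bug: INNER JOIN drops customers rows that have no matching purchases rows

Fix: Switch to LEFT JOIN to retain unmatched parent rows

Corrected query:
SELECT p.name, COUNT(c.id) FROM customers p LEFT JOIN purchases c ON c.customer_id = p.id GROUP BY p.name

Result:
name  | COUNT(c.id)
------+------------
Alice | 2          
Bob   | 1          
Carol | 1          
Eve   | 0          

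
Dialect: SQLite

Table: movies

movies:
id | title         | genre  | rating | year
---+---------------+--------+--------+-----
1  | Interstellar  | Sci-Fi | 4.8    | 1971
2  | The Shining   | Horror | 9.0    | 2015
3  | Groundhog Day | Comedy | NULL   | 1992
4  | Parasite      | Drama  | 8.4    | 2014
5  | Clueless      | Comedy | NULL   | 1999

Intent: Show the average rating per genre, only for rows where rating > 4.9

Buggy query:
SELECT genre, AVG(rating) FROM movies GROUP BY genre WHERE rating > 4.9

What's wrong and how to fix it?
Bug: WHERE cannot follow GROUP BY

Fix: Move the WHERE clause before GROUP BY

Corrected query:
SELECT genre, AVG(rating) FROM movies WHERE rating > 4.9 GROUP BY genre

Result:
genre  | AVG(rating)
-------+------------
Drama  | 8.4        
Horror | 9          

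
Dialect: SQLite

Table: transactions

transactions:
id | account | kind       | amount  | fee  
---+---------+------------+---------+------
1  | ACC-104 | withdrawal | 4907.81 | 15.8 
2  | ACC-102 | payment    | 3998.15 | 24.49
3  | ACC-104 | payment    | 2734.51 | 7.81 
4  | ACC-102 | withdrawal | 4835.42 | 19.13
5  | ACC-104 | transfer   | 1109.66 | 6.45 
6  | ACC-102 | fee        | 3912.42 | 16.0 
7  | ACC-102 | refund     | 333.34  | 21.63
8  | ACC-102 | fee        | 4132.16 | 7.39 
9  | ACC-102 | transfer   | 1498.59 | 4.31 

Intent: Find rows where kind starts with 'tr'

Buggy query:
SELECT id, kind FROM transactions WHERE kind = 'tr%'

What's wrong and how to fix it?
Bug: Wildcards only work with LIKE; '=' treats '%' as a literal character

Fix: Use LIKE for wildcard pattern matching

Corrected query:
SELECT id, kind FROM transactions WHERE kind LIKE 'tr%'

Result:
id | kind    
---+---------
5  | transfer
9  | transfer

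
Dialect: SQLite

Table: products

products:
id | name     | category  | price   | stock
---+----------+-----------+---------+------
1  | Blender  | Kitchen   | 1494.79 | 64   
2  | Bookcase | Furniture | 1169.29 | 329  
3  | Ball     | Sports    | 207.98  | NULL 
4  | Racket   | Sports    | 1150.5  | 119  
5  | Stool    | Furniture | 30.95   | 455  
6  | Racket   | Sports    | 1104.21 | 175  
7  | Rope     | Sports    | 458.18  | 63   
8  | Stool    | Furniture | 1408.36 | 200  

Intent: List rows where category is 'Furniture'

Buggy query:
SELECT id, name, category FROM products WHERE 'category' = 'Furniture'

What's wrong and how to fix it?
Bug: Single quotes denote string literals in SQL; the column name is being compared as a constant string

Fix: Reference the column as category without single quotes

Corrected query:
SELECT id, name, category FROM products WHERE category = 'Furniture'

Result:
id | name     | category 
---+----------+----------
2  | Bookcase | Furniture
5  | Stool    | Furniture
8  | Stool    | Furniture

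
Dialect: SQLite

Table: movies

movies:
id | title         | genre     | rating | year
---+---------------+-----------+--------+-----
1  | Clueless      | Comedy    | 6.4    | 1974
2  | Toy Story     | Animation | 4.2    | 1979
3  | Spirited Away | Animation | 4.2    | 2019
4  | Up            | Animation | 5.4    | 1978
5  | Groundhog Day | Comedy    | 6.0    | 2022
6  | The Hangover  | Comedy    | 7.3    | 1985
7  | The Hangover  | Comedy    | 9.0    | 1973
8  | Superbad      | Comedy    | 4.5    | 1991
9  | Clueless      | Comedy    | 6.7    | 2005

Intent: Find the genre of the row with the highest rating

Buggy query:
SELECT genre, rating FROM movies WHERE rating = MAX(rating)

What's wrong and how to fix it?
Bug: WHERE is evaluated per row; an aggregate over the whole table isn't defined there

Fix: Use a subquery: WHERE rating = (SELECT MAX(rating) FROM movies)

Corrected query:
SELECT genre, rating FROM movies WHERE rating = (SELECT MAX(rating) FROM movies)

Result:
genre  | rating
-------+-------
Comedy | 9     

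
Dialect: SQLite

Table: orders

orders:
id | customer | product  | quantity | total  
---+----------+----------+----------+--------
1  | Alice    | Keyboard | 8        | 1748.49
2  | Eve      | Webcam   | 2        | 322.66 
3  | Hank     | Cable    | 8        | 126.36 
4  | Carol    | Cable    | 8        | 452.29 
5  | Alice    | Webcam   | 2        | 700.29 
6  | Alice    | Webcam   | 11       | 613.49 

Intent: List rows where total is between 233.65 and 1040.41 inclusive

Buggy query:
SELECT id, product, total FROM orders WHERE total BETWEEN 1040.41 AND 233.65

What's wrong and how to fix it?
Bug: BETWEEN expects the lower bound first; with 1040.41 AND 233.65 the range is empty

Fix: Swap the bounds so the smaller value comes first

Corrected query:
SELECT id, product, total FROM orders WHERE total BETWEEN 233.65 AND 1040.41

Result:
id | product | total 
---+---------+-------
2  | Webcam  | 322.66
4  | Cable   | 452.29
5  | Webcam  | 700.29
6  | Webcam  | 613.49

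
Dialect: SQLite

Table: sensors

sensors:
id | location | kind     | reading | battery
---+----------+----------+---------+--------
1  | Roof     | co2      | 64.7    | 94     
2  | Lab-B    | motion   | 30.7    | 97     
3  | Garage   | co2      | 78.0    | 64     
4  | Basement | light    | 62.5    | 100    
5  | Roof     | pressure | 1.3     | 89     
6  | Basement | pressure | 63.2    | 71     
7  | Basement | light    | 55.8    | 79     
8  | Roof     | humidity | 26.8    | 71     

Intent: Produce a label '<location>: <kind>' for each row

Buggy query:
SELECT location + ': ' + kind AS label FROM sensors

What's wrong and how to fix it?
Bug: SQLite uses || for string concatenation; + coerces text to numbers (yielding 0)

Fix: Replace + with || to concatenate text

Corrected query:
SELECT location || ': ' || kind AS label FROM sensors

Result:
label             
------------------
Roof: co2         
Lab-B: motion     
Garage: co2       
Basement: light   
Roof: pressure    
Basement: pressure
Basement: light   
Roof: humidity    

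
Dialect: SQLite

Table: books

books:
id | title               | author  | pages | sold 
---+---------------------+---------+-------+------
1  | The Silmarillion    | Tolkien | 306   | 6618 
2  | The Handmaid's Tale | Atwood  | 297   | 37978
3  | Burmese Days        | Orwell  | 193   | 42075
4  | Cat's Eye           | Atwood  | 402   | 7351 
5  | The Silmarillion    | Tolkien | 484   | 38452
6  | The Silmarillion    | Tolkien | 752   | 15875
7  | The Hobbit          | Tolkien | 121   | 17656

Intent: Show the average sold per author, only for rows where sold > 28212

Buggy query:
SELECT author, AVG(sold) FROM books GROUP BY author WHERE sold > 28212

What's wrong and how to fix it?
Bug: Row-level WHERE must come before GROUP BY in the clause order

Fix: Place WHERE between FROM and GROUP BY

Corrected query:
SELECT author, AVG(sold) FROM books WHERE sold > 28212 GROUP BY author

Result:
author  | AVG(sold)
--------+----------
Atwood  | 37978    
Orwell  | 42075    
Tolkien | 38452    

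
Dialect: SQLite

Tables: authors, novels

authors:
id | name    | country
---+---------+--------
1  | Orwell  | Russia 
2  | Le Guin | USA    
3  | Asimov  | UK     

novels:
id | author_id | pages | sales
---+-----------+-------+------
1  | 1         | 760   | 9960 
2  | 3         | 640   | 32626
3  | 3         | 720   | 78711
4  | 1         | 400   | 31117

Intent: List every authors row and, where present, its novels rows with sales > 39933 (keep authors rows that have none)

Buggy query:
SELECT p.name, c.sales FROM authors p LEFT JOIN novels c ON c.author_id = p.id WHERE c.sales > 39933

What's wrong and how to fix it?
Bug: Filtering c.sales in WHERE discards the NULL rows produced by LEFT JOIN, turning it into an inner join

Fix: Move the right-table condition into the ON clause so unmatched parents are kept

Corrected query:
SELECT p.name, c.sales FROM authors p LEFT JOIN novels c ON c.author_id = p.id AND c.sales > 39933

Result:
name    | sales
--------+------
Orwell  | NULL 
Le Guin | NULL 
Asimov  | 78711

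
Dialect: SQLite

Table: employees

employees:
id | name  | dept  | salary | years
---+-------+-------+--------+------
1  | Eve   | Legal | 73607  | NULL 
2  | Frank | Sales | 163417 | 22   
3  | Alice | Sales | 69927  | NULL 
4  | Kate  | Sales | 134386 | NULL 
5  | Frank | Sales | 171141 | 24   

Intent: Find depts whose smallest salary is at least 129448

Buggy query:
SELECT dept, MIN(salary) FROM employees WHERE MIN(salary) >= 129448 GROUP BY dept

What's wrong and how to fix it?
Bug: MIN() in WHERE is a misuse of aggregate

Fix: Replace WHERE with HAVING after the GROUP BY

Corrected query:
SELECT dept, MIN(salary) FROM employees GROUP BY dept HAVING MIN(salary) >= 129448

Result:
(no rows)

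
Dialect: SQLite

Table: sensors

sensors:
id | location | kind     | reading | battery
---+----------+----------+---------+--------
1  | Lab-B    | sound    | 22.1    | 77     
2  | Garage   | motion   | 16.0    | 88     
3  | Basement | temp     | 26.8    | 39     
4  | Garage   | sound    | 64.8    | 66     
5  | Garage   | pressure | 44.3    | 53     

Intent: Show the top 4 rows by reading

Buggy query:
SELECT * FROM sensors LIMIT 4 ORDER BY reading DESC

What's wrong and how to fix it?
Bug: LIMIT must come after ORDER BY

Fix: Sort with ORDER BY, then apply LIMIT

Corrected query:
SELECT * FROM sensors ORDER BY reading DESC LIMIT 4

Result:
id | location | kind     | reading | battery
---+----------+----------+---------+--------
4  | Garage   | sound    | 64.8    | 66     
5  | Garage   | pressure | 44.3    | 53     
3  | Basement | temp     | 26.8    | 39     
1  | Lab-B    | sound    | 22.1    | 77     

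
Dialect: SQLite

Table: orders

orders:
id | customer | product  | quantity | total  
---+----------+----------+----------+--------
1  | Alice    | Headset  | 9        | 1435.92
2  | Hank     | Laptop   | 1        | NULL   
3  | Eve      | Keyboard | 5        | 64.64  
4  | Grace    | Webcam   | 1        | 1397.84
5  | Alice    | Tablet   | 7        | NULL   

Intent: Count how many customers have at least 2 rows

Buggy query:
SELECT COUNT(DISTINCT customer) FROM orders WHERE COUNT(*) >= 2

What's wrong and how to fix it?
Bug: WHERE filters individual rows, not groups, so a group-level COUNT is invalid there

Fix: Use a subquery that GROUPs and filters with HAVING, then count its rows

Corrected query:
SELECT COUNT(*) FROM (SELECT customer FROM orders GROUP BY customer HAVING COUNT(*) >= 2)

Result:
COUNT(*)
--------
1       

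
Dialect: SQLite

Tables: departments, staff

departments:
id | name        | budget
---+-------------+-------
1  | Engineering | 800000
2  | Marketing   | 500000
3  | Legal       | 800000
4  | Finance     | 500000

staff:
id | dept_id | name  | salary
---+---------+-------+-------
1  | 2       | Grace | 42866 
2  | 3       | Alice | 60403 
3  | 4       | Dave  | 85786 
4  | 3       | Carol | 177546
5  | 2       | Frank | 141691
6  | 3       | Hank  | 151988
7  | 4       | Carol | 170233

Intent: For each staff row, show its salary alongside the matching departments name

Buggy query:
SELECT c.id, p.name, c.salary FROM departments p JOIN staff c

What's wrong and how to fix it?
Bug: Missing join condition: each staff row is matched to all departments rows instead of just its own

Fix: Add ON c.dept_id = p.id to the JOIN

Corrected query:
SELECT c.id, p.name, c.salary FROM departments p JOIN staff c ON c.dept_id = p.id

Result:
id | name      | salary
---+-----------+-------
1  | Marketing | 42866 
2  | Legal     | 60403 
3  | Finance   | 85786 
4  | Legal     | 177546
5  | Marketing | 141691
6  | Legal     | 151988
7  | Finance   | 170233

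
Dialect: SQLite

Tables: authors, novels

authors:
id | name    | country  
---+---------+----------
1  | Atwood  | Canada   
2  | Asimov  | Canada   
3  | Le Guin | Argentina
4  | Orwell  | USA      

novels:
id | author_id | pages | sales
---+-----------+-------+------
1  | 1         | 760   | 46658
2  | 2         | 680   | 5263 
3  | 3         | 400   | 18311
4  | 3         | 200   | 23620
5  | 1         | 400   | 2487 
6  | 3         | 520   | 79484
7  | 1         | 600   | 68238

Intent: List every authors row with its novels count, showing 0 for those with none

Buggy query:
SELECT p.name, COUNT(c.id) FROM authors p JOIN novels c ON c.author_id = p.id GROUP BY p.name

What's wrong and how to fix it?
Bug: An inner join excludes parents with zero children

Fix: Use LEFT JOIN so parents without children still appear (COUNT(c.id) gives 0)

Corrected query:
SELECT p.name, COUNT(c.id) FROM authors p LEFT JOIN novels c ON c.author_id = p.id GROUP BY p.name

Result:
name    | COUNT(c.id)
--------+------------
Asimov  | 1          
Atwood  | 3          
Le Guin | 3          
Orwell  | 0          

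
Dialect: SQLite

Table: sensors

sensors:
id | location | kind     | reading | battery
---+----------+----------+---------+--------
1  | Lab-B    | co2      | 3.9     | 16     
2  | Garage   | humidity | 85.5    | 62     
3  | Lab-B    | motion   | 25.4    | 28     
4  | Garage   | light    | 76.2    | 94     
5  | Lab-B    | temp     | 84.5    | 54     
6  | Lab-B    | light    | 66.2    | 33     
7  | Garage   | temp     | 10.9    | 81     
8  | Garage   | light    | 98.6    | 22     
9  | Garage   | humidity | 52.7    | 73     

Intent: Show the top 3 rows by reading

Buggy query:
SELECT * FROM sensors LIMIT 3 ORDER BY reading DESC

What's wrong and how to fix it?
Bug: LIMIT must come after ORDER BY

Fix: Sort with ORDER BY, then apply LIMIT

Corrected query:
SELECT * FROM sensors ORDER BY reading DESC LIMIT 3

Result:
id | location | kind     | reading | battery
---+----------+----------+---------+--------
8  | Garage   | light    | 98.6    | 22     
2  | Garage   | humidity | 85.5    | 62     
5  | Lab-B    | temp     | 84.5    | 54     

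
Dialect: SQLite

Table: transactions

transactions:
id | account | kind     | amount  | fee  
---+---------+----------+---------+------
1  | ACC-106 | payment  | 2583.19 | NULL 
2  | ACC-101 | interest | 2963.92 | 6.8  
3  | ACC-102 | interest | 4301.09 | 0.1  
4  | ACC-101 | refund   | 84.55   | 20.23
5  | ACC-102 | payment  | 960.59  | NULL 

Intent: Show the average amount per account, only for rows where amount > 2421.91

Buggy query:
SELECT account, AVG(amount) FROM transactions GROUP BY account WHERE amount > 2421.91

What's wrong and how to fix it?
Bug: Row-level WHERE must come before GROUP BY in the clause order

Fix: Move the WHERE clause before GROUP BY

Corrected query:
SELECT account, AVG(amount) FROM transactions WHERE amount > 2421.91 GROUP BY account

Result:
account | AVG(amount)
--------+------------
ACC-101 | 2963.92    
ACC-102 | 4301.09    
ACC-106 | 2583.19    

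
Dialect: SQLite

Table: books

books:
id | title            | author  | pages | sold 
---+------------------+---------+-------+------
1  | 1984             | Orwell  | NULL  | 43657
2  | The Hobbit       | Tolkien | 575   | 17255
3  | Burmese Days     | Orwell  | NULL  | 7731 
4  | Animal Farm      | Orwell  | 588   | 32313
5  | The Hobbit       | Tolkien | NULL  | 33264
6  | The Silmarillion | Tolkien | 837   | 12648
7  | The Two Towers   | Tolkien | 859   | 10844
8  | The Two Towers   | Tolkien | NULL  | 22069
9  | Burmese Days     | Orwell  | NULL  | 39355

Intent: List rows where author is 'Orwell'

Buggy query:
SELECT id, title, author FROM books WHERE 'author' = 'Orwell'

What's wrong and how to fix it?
Bug: Single quotes denote string literals in SQL; the column name is being compared as a constant string

Fix: Remove the quotes around the column name (or use double quotes for an identifier)

Corrected query:
SELECT id, title, author FROM books WHERE author = 'Orwell'

Result:
id | title        | author
---+--------------+-------
1  | 1984         | Orwell
3  | Burmese Days | Orwell
4  | Animal Farm  | Orwell
9  | Burmese Days | Orwell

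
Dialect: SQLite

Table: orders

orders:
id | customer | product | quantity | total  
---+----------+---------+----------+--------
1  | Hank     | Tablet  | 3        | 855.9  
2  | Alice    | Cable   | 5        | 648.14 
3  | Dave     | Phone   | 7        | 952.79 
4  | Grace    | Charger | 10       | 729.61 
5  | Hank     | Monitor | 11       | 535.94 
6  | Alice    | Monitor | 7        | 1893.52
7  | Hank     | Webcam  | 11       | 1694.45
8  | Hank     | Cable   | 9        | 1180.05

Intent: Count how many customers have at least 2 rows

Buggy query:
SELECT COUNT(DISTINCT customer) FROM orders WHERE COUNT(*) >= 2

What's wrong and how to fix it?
Bug: COUNT(*) cannot appear in WHERE; the per-group count doesn't exist yet

Fix: Group first with HAVING COUNT(*) >= 2, then COUNT the resulting groups

Corrected query:
SELECT COUNT(*) FROM (SELECT customer FROM orders GROUP BY customer HAVING COUNT(*) >= 2)

Result:
COUNT(*)
--------
2       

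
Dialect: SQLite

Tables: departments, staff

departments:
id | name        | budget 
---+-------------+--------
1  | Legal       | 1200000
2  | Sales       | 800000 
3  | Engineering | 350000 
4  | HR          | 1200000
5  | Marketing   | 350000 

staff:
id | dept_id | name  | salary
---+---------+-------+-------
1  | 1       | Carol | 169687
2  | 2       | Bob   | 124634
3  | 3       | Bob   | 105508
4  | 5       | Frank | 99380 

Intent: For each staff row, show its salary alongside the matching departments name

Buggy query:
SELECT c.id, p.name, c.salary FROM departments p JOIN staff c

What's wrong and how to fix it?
Bug: JOIN with no ON clause produces a cartesian product; every staff row pairs with every departments row

Fix: Add ON c.dept_id = p.id to the JOIN

Corrected query:
SELECT c.id, p.name, c.salary FROM departments p JOIN staff c ON c.dept_id = p.id

Result:
id | name        | salary
---+-------------+-------
1  | Legal       | 169687
2  | Sales       | 124634
3  | Engineering | 105508
4  | Marketing   | 99380 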